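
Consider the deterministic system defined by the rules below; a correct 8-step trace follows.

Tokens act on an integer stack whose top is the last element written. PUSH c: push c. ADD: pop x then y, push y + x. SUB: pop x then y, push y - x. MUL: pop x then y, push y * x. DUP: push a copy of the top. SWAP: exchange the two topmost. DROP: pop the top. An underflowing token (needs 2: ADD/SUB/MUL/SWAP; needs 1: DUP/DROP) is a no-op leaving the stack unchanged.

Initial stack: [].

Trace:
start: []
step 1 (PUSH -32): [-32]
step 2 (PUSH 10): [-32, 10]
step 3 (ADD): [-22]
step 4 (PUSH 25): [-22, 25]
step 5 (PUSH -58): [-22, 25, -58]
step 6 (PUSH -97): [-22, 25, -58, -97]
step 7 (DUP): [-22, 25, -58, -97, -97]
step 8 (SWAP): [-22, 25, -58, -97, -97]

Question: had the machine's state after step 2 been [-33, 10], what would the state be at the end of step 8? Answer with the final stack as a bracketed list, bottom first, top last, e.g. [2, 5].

[-23, 25, -58, -97, -97]

state after step 2 := [-33, 10]
step 3 (ADD): [-23]
step 4 (PUSH 25): [-23, 25]
step 5 (PUSH -58): [-23, 25, -58]
step 6 (PUSH -97): [-23, 25, -58, -97]
step 7 (DUP): [-23, 25, -58, -97, -97]
step 8 (SWAP): [-23, 25, -58, -97, -97]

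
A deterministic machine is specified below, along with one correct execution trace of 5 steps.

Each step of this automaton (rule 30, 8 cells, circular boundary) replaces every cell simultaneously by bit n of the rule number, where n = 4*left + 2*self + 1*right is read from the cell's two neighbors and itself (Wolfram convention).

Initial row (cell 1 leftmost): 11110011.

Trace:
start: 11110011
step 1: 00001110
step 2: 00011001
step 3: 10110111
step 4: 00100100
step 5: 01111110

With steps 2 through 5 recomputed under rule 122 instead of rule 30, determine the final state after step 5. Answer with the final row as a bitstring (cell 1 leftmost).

10110001

(re-executing steps 2..5 under rule 122; state before step 2: 00001110)
step 2: 00011011
step 3: 10111111
step 4: 11100000
step 5: 10110001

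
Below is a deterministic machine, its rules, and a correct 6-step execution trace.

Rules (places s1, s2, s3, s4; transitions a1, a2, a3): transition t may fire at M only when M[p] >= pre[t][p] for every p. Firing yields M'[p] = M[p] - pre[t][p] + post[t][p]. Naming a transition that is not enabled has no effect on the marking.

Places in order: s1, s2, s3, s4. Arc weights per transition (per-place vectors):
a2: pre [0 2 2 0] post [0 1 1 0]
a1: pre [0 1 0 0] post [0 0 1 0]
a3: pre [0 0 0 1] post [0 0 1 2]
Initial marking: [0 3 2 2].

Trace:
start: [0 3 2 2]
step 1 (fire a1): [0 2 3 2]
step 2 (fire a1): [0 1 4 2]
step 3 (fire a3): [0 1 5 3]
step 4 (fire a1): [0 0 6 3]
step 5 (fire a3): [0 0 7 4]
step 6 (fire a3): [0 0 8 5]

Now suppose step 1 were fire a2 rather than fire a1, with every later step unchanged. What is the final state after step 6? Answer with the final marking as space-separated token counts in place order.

(re-executing from step 1 with the substitution; state before step 1: [0 3 2 2])
step 1 (fire a2): [0 2 1 2]
step 2 (fire a1): [0 1 2 2]
step 3 (fire a3): [0 1 3 3]
step 4 (fire a1): [0 0 4 3]
step 5 (fire a3): [0 0 5 4]
step 6 (fire a3): [0 0 6 5]

0 0 6 5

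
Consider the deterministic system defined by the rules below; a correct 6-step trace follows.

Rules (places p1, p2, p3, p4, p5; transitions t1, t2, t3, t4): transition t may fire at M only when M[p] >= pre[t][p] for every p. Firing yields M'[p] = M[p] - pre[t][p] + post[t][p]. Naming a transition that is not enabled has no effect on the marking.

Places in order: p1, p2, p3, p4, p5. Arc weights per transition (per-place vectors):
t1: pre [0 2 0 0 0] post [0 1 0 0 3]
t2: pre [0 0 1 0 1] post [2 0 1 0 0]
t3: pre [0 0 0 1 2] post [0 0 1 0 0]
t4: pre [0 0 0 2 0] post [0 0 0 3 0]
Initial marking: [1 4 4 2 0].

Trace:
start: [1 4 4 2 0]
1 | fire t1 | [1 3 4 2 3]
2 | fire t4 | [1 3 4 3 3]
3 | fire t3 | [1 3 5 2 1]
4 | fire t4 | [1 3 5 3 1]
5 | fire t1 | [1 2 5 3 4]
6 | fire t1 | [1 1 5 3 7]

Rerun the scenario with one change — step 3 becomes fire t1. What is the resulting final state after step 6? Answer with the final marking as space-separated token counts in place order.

(re-executing from step 3 with the substitution; state before step 3: [1 3 4 3 3])
3 | fire t1 | [1 2 4 3 6]
4 | fire t4 | [1 2 4 4 6]
5 | fire t1 | [1 1 4 4 9]
6 | fire t1 | [1 1 4 4 9]

1 1 4 4 9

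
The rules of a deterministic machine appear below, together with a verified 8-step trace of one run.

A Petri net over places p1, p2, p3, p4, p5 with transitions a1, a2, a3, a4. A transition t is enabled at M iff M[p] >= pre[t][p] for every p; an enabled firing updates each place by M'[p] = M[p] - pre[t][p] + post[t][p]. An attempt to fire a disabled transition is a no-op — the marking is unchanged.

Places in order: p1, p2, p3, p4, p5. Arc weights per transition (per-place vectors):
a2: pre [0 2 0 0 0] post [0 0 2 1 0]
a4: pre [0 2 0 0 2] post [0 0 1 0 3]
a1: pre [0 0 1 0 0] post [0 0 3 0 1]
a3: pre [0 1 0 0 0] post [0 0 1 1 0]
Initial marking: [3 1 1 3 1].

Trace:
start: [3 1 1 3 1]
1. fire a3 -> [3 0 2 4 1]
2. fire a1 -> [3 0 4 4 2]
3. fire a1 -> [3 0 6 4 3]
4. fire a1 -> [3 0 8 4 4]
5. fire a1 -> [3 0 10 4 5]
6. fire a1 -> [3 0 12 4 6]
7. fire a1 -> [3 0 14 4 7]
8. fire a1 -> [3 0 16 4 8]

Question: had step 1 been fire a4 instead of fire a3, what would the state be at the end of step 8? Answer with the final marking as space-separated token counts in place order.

(re-executing from step 1 with the substitution; state before step 1: [3 1 1 3 1])
1. fire a4 -> [3 1 1 3 1]
2. fire a1 -> [3 1 3 3 2]
3. fire a1 -> [3 1 5 3 3]
4. fire a1 -> [3 1 7 3 4]
5. fire a1 -> [3 1 9 3 5]
6. fire a1 -> [3 1 11 3 6]
7. fire a1 -> [3 1 13 3 7]
8. fire a1 -> [3 1 15 3 8]

3 1 15 3 8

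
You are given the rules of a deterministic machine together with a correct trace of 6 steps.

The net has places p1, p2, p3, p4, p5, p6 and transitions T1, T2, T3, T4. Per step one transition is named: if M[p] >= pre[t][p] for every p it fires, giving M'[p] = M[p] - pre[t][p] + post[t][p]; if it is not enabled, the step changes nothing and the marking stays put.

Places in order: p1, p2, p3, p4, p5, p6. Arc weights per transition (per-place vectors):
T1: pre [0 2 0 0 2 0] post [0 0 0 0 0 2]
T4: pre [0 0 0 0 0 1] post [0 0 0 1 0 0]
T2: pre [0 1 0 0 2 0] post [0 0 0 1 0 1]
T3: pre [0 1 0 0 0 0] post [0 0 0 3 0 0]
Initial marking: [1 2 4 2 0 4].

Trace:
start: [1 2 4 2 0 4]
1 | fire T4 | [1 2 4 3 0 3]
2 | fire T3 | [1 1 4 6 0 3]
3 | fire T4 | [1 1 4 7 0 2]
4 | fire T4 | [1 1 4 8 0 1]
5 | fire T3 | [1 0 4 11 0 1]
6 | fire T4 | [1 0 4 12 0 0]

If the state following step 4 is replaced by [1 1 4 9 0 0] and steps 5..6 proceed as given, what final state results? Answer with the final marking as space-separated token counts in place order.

1 0 4 12 0 0

state after step 4 := [1 1 4 9 0 0]
5 | fire T3 | [1 0 4 12 0 0]
6 | fire T4 | [1 0 4 12 0 0]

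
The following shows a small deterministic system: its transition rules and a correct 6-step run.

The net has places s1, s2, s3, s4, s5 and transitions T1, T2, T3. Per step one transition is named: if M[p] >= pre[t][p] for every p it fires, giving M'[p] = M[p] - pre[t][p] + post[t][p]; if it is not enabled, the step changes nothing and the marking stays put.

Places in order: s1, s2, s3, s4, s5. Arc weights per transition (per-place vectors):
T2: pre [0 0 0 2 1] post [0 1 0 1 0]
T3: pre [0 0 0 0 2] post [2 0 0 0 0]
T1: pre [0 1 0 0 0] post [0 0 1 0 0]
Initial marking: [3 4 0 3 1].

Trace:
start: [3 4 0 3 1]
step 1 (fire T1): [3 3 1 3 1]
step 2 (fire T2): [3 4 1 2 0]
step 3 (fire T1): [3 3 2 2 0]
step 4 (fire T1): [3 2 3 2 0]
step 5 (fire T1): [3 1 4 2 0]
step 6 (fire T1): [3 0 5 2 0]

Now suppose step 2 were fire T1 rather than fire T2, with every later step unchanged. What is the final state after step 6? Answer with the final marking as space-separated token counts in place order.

3 0 4 3 1

(re-executing from step 2 with the substitution; state before step 2: [3 3 1 3 1])
step 2 (fire T1): [3 2 2 3 1]
step 3 (fire T1): [3 1 3 3 1]
step 4 (fire T1): [3 0 4 3 1]
step 5 (fire T1): [3 0 4 3 1]
step 6 (fire T1): [3 0 4 3 1]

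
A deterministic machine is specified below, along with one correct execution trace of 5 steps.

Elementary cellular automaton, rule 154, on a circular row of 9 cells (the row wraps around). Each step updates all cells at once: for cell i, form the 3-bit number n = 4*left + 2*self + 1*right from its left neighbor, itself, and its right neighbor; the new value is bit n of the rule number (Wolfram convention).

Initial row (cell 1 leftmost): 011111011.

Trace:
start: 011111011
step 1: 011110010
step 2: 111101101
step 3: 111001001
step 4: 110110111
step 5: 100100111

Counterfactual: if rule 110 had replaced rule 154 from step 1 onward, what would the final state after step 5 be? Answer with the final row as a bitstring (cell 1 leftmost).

(re-executing steps 1..5 under rule 110; state before step 1: 011111011)
step 1: 110001111
step 2: 010011000
step 3: 110111000
step 4: 111101001
step 5: 000111011

000111011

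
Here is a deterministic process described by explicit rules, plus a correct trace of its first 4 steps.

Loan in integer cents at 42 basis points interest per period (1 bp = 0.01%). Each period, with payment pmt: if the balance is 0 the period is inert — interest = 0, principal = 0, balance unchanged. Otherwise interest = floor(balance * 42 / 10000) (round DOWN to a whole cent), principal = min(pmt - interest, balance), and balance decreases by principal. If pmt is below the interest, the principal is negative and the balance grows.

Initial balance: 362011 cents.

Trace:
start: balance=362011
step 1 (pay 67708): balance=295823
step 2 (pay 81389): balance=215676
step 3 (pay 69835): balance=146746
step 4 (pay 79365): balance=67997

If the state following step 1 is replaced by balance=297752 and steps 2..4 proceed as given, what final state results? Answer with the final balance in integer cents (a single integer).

state after step 1 := balance=297752
step 2 (pay 81389): balance=217613
step 3 (pay 69835): balance=148691
step 4 (pay 79365): balance=69950

69950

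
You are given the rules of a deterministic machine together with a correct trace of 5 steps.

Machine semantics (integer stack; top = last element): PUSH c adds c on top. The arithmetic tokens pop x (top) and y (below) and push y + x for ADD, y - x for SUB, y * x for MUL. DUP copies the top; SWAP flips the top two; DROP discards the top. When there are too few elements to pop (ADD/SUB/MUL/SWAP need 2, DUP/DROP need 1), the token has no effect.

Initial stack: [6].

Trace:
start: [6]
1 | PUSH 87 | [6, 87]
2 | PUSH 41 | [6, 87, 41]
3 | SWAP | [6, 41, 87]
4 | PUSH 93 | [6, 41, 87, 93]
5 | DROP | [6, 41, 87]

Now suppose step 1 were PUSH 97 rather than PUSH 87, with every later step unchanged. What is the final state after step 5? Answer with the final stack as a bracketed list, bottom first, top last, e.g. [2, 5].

[6, 41, 97]

(re-executing from step 1 with the substitution; state before step 1: [6])
1 | PUSH 97 | [6, 97]
2 | PUSH 41 | [6, 97, 41]
3 | SWAP | [6, 41, 97]
4 | PUSH 93 | [6, 41, 97, 93]
5 | DROP | [6, 41, 97]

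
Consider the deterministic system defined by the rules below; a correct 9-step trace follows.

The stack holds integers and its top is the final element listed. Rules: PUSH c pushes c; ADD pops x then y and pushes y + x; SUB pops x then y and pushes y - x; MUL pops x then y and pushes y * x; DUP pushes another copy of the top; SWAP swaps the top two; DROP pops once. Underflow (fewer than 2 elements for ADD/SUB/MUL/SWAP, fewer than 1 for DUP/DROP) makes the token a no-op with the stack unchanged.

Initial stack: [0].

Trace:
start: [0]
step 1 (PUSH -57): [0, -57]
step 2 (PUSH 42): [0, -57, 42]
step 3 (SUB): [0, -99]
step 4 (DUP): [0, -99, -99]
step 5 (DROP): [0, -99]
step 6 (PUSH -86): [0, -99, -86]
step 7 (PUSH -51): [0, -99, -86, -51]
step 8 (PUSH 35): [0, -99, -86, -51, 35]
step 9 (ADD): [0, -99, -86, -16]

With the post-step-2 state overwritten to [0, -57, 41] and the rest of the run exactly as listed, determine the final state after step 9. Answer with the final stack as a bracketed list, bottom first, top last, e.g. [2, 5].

[0, -98, -86, -16]

state after step 2 := [0, -57, 41]
step 3 (SUB): [0, -98]
step 4 (DUP): [0, -98, -98]
step 5 (DROP): [0, -98]
step 6 (PUSH -86): [0, -98, -86]
step 7 (PUSH -51): [0, -98, -86, -51]
step 8 (PUSH 35): [0, -98, -86, -51, 35]
step 9 (ADD): [0, -98, -86, -16]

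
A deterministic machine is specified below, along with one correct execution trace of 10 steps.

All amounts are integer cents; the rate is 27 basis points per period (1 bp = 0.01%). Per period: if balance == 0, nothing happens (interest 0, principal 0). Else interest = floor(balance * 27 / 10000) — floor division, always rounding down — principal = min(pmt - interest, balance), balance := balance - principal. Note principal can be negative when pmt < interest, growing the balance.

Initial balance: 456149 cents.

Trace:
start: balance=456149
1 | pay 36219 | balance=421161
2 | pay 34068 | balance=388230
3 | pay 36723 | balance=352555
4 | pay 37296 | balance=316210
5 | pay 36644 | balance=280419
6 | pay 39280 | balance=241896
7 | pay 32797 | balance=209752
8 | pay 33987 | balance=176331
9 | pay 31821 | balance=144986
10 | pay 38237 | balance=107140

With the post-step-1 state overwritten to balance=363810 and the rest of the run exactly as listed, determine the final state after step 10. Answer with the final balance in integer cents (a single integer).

state after step 1 := balance=363810
2 | pay 34068 | balance=330724
3 | pay 36723 | balance=294893
4 | pay 37296 | balance=258393
5 | pay 36644 | balance=222446
6 | pay 39280 | balance=183766
7 | pay 32797 | balance=151465
8 | pay 33987 | balance=117886
9 | pay 31821 | balance=86383
10 | pay 38237 | balance=48379

48379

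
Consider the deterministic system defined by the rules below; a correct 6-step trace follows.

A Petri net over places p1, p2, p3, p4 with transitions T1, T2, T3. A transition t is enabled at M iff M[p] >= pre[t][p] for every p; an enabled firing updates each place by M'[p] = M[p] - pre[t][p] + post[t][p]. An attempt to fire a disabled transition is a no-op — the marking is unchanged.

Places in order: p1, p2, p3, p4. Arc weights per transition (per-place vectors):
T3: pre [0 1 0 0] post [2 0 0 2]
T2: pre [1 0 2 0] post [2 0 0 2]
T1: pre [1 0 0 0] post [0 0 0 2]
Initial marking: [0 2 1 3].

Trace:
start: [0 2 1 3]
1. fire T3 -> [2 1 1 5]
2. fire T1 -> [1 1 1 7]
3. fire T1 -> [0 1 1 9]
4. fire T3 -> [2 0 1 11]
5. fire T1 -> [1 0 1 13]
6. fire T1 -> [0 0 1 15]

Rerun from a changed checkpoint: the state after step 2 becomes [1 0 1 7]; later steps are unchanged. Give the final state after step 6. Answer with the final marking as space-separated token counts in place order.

0 0 1 9

state after step 2 := [1 0 1 7]
3. fire T1 -> [0 0 1 9]
4. fire T3 -> [0 0 1 9]
5. fire T1 -> [0 0 1 9]
6. fire T1 -> [0 0 1 9]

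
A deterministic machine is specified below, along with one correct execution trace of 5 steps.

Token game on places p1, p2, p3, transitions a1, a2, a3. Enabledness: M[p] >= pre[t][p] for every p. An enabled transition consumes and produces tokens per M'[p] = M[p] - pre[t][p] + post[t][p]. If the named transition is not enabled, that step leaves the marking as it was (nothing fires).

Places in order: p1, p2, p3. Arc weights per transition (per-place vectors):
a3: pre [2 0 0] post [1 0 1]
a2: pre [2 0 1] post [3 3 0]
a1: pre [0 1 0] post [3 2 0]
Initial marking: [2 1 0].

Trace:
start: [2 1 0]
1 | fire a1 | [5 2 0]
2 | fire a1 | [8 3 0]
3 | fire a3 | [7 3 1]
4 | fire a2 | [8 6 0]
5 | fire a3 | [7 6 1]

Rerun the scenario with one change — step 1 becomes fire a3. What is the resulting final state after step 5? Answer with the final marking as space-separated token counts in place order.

3 5 2

(re-executing from step 1 with the substitution; state before step 1: [2 1 0])
1 | fire a3 | [1 1 1]
2 | fire a1 | [4 2 1]
3 | fire a3 | [3 2 2]
4 | fire a2 | [4 5 1]
5 | fire a3 | [3 5 2]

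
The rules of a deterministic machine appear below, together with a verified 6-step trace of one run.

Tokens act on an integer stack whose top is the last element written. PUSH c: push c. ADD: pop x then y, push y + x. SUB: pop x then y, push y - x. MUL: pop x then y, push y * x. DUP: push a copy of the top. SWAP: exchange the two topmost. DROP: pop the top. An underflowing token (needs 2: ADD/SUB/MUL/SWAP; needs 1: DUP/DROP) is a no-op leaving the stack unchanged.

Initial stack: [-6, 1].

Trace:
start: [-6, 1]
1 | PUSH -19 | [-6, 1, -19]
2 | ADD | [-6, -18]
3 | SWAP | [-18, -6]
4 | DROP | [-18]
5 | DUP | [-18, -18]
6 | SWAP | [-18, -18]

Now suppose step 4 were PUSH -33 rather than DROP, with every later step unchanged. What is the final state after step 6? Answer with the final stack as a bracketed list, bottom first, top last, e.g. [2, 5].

(re-executing from step 4 with the substitution; state before step 4: [-18, -6])
4 | PUSH -33 | [-18, -6, -33]
5 | DUP | [-18, -6, -33, -33]
6 | SWAP | [-18, -6, -33, -33]

[-18, -6, -33, -33]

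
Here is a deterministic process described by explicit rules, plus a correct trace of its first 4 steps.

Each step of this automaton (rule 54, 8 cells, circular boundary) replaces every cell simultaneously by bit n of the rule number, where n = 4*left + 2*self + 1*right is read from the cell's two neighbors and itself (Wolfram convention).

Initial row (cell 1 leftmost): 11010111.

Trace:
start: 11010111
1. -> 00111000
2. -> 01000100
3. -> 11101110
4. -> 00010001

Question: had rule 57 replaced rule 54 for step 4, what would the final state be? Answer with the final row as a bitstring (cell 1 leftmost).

(re-executing step 4 under rule 57; state before step 4: 11101110)
4. -> 10011001

10011001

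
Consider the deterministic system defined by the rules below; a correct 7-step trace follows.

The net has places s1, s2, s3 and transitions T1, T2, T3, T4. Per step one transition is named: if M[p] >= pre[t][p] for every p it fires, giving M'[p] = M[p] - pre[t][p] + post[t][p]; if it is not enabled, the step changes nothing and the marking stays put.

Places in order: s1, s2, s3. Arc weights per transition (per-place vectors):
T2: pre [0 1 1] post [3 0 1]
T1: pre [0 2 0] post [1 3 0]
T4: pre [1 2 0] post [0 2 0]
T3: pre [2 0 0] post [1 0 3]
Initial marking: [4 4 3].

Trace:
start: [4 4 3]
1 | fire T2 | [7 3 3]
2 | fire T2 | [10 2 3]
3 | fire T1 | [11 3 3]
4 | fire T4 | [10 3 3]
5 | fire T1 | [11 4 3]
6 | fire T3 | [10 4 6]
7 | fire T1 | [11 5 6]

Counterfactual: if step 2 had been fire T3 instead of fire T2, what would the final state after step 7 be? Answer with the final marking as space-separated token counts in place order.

7 6 9

(re-executing from step 2 with the substitution; state before step 2: [7 3 3])
2 | fire T3 | [6 3 6]
3 | fire T1 | [7 4 6]
4 | fire T4 | [6 4 6]
5 | fire T1 | [7 5 6]
6 | fire T3 | [6 5 9]
7 | fire T1 | [7 6 9]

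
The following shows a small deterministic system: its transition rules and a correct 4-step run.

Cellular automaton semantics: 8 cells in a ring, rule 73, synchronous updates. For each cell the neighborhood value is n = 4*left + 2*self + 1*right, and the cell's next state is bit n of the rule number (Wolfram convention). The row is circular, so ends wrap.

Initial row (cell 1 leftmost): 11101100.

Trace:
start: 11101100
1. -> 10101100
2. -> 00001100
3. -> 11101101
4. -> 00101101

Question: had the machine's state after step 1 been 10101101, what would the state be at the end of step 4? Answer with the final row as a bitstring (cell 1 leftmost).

10001101

state after step 1 := 10101101
2. -> 10001101
3. -> 10101101
4. -> 10001101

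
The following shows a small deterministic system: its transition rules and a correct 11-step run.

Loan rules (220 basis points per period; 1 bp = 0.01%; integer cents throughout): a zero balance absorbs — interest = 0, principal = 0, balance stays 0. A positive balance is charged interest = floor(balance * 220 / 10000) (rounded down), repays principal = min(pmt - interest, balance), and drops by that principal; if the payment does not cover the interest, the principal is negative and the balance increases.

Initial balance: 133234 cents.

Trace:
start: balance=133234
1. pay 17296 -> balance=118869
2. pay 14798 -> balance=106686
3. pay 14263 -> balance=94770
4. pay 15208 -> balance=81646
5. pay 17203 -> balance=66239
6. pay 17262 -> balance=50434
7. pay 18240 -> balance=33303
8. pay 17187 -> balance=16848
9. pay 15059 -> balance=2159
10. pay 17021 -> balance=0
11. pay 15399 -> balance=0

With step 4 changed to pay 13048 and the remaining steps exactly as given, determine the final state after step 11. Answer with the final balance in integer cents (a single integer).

(re-executing from step 4 with the substitution; state before step 4: balance=94770)
4. pay 13048 -> balance=83806
5. pay 17203 -> balance=68446
6. pay 17262 -> balance=52689
7. pay 18240 -> balance=35608
8. pay 17187 -> balance=19204
9. pay 15059 -> balance=4567
10. pay 17021 -> balance=0
11. pay 15399 -> balance=0

0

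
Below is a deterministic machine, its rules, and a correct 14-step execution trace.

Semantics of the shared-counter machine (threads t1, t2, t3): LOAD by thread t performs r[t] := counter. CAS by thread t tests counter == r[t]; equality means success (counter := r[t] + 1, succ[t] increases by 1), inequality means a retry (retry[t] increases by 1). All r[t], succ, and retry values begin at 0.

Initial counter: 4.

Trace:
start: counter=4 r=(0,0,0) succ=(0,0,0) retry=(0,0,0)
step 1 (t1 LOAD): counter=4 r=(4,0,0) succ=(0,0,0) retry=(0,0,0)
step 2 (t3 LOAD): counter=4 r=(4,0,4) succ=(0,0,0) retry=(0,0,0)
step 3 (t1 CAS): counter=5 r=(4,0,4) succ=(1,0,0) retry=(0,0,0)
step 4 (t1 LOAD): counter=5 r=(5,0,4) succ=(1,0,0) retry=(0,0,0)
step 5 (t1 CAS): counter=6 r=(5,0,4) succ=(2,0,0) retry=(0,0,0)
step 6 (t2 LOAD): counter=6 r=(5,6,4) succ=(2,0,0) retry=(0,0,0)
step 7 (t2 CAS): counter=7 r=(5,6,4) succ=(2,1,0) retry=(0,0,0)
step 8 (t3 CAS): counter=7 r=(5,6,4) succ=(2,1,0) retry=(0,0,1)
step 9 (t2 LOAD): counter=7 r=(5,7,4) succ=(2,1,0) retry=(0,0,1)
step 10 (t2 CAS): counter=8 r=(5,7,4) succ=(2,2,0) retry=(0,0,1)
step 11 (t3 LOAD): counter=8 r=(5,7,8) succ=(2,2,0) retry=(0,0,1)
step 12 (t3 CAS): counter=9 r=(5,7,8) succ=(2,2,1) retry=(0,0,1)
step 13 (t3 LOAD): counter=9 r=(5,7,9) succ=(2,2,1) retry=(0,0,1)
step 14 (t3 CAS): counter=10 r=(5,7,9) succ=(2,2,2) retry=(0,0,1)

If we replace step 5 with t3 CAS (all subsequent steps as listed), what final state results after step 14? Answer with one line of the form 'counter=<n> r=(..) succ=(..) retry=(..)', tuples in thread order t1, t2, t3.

(re-executing from step 5 with the substitution; state before step 5: counter=5 r=(5,0,4) succ=(1,0,0) retry=(0,0,0))
step 5 (t3 CAS): counter=5 r=(5,0,4) succ=(1,0,0) retry=(0,0,1)
step 6 (t2 LOAD): counter=5 r=(5,5,4) succ=(1,0,0) retry=(0,0,1)
step 7 (t2 CAS): counter=6 r=(5,5,4) succ=(1,1,0) retry=(0,0,1)
step 8 (t3 CAS): counter=6 r=(5,5,4) succ=(1,1,0) retry=(0,0,2)
step 9 (t2 LOAD): counter=6 r=(5,6,4) succ=(1,1,0) retry=(0,0,2)
step 10 (t2 CAS): counter=7 r=(5,6,4) succ=(1,2,0) retry=(0,0,2)
step 11 (t3 LOAD): counter=7 r=(5,6,7) succ=(1,2,0) retry=(0,0,2)
step 12 (t3 CAS): counter=8 r=(5,6,7) succ=(1,2,1) retry=(0,0,2)
step 13 (t3 LOAD): counter=8 r=(5,6,8) succ=(1,2,1) retry=(0,0,2)
step 14 (t3 CAS): counter=9 r=(5,6,8) succ=(1,2,2) retry=(0,0,2)

counter=9 r=(5,6,8) succ=(1,2,2) retry=(0,0,2)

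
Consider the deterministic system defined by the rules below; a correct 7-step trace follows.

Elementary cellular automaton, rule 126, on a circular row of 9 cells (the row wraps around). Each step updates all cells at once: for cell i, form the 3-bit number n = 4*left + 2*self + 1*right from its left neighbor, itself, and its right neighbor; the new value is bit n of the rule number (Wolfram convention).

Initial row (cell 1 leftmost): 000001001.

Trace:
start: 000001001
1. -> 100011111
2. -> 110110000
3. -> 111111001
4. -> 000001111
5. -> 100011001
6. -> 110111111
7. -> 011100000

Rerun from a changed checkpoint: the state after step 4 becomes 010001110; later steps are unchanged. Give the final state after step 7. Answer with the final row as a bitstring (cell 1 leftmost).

state after step 4 := 010001110
5. -> 111011011
6. -> 001111110
7. -> 011000011

011000011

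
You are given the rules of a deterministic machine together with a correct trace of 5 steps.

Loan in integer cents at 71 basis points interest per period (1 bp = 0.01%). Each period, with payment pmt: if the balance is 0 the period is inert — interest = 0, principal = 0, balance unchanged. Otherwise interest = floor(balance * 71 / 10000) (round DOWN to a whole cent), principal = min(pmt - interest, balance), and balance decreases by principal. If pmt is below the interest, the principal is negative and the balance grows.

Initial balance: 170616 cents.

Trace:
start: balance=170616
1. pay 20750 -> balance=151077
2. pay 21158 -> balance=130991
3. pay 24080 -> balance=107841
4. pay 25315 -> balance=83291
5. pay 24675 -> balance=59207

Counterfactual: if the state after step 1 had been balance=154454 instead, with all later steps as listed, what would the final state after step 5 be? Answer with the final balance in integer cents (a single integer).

state after step 1 := balance=154454
2. pay 21158 -> balance=134392
3. pay 24080 -> balance=111266
4. pay 25315 -> balance=86740
5. pay 24675 -> balance=62680

62680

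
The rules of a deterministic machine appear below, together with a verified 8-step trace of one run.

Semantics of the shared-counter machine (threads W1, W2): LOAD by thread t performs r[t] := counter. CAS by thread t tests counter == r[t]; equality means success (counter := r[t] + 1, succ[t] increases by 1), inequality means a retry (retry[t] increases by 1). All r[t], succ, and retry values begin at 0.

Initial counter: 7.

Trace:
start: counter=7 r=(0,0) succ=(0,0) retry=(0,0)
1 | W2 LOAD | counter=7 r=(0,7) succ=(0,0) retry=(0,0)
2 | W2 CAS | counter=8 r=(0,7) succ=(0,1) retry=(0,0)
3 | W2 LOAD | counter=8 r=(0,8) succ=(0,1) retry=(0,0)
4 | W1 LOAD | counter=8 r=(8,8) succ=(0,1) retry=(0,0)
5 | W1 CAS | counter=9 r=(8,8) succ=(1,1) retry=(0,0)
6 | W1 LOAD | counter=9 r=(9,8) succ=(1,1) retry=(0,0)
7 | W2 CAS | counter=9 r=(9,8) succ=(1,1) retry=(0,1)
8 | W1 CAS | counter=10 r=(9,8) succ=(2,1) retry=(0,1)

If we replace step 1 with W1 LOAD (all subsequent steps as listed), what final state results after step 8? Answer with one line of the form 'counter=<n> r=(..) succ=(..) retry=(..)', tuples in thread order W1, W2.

(re-executing from step 1 with the substitution; state before step 1: counter=7 r=(0,0) succ=(0,0) retry=(0,0))
1 | W1 LOAD | counter=7 r=(7,0) succ=(0,0) retry=(0,0)
2 | W2 CAS | counter=7 r=(7,0) succ=(0,0) retry=(0,1)
3 | W2 LOAD | counter=7 r=(7,7) succ=(0,0) retry=(0,1)
4 | W1 LOAD | counter=7 r=(7,7) succ=(0,0) retry=(0,1)
5 | W1 CAS | counter=8 r=(7,7) succ=(1,0) retry=(0,1)
6 | W1 LOAD | counter=8 r=(8,7) succ=(1,0) retry=(0,1)
7 | W2 CAS | counter=8 r=(8,7) succ=(1,0) retry=(0,2)
8 | W1 CAS | counter=9 r=(8,7) succ=(2,0) retry=(0,2)

counter=9 r=(8,7) succ=(2,0) retry=(0,2)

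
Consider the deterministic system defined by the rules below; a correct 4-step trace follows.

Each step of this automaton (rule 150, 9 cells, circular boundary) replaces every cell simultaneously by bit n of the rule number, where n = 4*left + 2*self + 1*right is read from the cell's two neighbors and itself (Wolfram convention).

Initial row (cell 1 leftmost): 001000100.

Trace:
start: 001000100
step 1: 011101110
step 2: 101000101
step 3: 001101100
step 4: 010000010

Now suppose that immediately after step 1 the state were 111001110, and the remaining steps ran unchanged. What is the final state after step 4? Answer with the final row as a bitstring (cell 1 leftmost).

state after step 1 := 111001110
step 2: 010110100
step 3: 110000110
step 4: 001001000

001001000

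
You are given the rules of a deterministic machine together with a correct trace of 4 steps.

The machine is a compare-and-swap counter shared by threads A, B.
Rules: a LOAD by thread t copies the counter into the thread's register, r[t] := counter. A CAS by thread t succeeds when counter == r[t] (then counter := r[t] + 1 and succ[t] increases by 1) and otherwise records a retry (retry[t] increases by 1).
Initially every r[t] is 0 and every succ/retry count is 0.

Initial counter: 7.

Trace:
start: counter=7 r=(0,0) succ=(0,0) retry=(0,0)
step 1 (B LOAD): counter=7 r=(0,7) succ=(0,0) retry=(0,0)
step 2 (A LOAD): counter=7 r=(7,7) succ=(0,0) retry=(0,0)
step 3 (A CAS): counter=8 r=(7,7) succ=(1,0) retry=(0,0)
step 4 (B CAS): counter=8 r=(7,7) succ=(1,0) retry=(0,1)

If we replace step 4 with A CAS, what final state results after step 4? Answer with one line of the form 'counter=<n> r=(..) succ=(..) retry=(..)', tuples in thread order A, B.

counter=8 r=(7,7) succ=(1,0) retry=(1,0)

(re-executing from step 4 with the substitution; state before step 4: counter=8 r=(7,7) succ=(1,0) retry=(0,0))
step 4 (A CAS): counter=8 r=(7,7) succ=(1,0) retry=(1,0)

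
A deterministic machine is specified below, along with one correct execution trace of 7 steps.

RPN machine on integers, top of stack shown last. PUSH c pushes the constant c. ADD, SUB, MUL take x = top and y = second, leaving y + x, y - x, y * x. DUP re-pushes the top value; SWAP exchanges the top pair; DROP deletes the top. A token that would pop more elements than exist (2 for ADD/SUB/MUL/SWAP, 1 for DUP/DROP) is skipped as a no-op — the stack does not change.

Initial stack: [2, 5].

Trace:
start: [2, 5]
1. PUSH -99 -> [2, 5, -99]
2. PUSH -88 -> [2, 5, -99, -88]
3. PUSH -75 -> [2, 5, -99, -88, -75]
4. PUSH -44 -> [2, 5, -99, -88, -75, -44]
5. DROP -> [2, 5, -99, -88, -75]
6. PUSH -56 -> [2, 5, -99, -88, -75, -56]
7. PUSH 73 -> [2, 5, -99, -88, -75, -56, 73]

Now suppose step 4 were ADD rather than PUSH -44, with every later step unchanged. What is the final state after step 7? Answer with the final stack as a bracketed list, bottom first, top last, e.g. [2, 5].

[2, 5, -99, -56, 73]

(re-executing from step 4 with the substitution; state before step 4: [2, 5, -99, -88, -75])
4. ADD -> [2, 5, -99, -163]
5. DROP -> [2, 5, -99]
6. PUSH -56 -> [2, 5, -99, -56]
7. PUSH 73 -> [2, 5, -99, -56, 73]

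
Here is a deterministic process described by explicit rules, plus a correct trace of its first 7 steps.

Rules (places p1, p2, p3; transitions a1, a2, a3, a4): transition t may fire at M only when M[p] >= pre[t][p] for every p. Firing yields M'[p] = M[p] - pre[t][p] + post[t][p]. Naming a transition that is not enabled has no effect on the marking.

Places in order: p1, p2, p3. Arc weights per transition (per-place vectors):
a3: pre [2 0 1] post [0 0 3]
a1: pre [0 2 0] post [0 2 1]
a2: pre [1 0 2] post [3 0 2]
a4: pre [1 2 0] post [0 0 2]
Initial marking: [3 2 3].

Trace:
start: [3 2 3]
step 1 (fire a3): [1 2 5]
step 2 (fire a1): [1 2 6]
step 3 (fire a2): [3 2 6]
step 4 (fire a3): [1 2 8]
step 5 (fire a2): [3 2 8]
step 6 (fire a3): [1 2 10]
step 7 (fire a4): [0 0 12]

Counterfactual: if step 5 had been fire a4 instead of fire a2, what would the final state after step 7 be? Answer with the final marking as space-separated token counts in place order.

0 0 10

(re-executing from step 5 with the substitution; state before step 5: [1 2 8])
step 5 (fire a4): [0 0 10]
step 6 (fire a3): [0 0 10]
step 7 (fire a4): [0 0 10]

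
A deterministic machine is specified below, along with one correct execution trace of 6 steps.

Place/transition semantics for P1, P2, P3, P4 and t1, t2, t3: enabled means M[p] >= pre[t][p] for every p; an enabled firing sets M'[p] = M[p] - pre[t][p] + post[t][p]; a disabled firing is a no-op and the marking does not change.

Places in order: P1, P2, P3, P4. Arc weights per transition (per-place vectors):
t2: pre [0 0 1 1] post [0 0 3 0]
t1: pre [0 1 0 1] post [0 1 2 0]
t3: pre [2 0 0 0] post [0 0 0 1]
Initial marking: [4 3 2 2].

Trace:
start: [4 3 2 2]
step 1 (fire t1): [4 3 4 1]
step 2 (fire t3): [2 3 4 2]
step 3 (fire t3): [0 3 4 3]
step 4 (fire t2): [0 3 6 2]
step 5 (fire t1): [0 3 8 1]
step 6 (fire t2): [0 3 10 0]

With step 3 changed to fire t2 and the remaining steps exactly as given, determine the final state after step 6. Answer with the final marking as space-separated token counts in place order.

(re-executing from step 3 with the substitution; state before step 3: [2 3 4 2])
step 3 (fire t2): [2 3 6 1]
step 4 (fire t2): [2 3 8 0]
step 5 (fire t1): [2 3 8 0]
step 6 (fire t2): [2 3 8 0]

2 3 8 0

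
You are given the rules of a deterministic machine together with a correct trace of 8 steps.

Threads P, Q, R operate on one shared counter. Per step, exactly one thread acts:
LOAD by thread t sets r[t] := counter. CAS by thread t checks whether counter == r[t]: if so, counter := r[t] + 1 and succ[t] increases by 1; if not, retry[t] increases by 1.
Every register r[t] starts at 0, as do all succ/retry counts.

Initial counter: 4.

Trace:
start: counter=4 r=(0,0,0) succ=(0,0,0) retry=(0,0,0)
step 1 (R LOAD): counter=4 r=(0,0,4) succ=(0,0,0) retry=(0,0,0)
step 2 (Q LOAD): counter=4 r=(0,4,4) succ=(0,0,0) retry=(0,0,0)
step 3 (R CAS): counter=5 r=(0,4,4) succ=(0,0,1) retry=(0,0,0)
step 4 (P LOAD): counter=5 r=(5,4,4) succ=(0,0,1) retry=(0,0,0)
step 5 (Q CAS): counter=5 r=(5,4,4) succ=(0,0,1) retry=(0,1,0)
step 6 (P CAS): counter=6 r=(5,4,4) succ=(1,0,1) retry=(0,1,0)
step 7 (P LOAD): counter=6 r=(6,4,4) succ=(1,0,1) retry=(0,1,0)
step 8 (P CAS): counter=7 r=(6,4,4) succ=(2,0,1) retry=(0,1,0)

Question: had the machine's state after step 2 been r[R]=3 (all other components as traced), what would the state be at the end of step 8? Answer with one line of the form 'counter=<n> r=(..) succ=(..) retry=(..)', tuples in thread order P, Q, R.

counter=6 r=(5,4,3) succ=(1,1,0) retry=(1,0,1)

state after step 2 := counter=4 r=(0,4,3) succ=(0,0,0) retry=(0,0,0)
step 3 (R CAS): counter=4 r=(0,4,3) succ=(0,0,0) retry=(0,0,1)
step 4 (P LOAD): counter=4 r=(4,4,3) succ=(0,0,0) retry=(0,0,1)
step 5 (Q CAS): counter=5 r=(4,4,3) succ=(0,1,0) retry=(0,0,1)
step 6 (P CAS): counter=5 r=(4,4,3) succ=(0,1,0) retry=(1,0,1)
step 7 (P LOAD): counter=5 r=(5,4,3) succ=(0,1,0) retry=(1,0,1)
step 8 (P CAS): counter=6 r=(5,4,3) succ=(1,1,0) retry=(1,0,1)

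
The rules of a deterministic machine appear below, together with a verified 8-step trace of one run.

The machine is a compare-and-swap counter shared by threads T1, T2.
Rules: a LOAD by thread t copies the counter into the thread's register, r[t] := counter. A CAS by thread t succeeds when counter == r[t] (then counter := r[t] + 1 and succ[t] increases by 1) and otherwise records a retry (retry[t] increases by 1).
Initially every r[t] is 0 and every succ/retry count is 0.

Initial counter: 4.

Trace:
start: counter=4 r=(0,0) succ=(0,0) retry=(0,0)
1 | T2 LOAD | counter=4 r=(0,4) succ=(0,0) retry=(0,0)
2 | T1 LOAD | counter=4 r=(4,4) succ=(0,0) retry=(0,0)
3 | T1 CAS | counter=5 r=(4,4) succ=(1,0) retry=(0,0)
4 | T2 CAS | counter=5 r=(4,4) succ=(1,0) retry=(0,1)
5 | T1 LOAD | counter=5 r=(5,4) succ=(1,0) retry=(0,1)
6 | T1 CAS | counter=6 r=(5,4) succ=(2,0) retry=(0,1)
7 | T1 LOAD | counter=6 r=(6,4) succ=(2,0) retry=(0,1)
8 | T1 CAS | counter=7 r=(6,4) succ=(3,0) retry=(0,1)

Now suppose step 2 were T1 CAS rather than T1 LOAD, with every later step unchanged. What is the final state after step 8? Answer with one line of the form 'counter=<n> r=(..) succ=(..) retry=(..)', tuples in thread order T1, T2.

counter=7 r=(6,4) succ=(2,1) retry=(2,0)

(re-executing from step 2 with the substitution; state before step 2: counter=4 r=(0,4) succ=(0,0) retry=(0,0))
2 | T1 CAS | counter=4 r=(0,4) succ=(0,0) retry=(1,0)
3 | T1 CAS | counter=4 r=(0,4) succ=(0,0) retry=(2,0)
4 | T2 CAS | counter=5 r=(0,4) succ=(0,1) retry=(2,0)
5 | T1 LOAD | counter=5 r=(5,4) succ=(0,1) retry=(2,0)
6 | T1 CAS | counter=6 r=(5,4) succ=(1,1) retry=(2,0)
7 | T1 LOAD | counter=6 r=(6,4) succ=(1,1) retry=(2,0)
8 | T1 CAS | counter=7 r=(6,4) succ=(2,1) retry=(2,0)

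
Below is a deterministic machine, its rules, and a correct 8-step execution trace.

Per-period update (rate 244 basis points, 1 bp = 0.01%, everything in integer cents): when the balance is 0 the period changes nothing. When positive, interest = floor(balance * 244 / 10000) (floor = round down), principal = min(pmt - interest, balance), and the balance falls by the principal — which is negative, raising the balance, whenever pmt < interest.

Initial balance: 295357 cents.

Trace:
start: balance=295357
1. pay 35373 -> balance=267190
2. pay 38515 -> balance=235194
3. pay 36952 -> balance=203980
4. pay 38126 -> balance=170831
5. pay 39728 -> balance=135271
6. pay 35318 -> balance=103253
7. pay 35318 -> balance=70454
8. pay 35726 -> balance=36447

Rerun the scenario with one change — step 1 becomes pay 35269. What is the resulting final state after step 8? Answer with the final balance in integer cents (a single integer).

(re-executing from step 1 with the substitution; state before step 1: balance=295357)
1. pay 35269 -> balance=267294
2. pay 38515 -> balance=235300
3. pay 36952 -> balance=204089
4. pay 38126 -> balance=170942
5. pay 39728 -> balance=135384
6. pay 35318 -> balance=103369
7. pay 35318 -> balance=70573
8. pay 35726 -> balance=36568

36568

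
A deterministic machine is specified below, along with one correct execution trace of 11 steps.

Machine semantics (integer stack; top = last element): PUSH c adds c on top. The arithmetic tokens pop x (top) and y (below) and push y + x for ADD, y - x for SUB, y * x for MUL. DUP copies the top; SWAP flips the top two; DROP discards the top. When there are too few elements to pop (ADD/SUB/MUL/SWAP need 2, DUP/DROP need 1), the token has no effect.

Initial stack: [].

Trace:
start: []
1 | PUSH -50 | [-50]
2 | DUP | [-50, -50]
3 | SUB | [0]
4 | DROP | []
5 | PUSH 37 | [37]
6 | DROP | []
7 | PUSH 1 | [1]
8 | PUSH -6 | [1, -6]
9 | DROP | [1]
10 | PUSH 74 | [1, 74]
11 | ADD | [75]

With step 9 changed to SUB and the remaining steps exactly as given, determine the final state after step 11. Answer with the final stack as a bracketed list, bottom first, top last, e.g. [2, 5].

(re-executing from step 9 with the substitution; state before step 9: [1, -6])
9 | SUB | [7]
10 | PUSH 74 | [7, 74]
11 | ADD | [81]

[81]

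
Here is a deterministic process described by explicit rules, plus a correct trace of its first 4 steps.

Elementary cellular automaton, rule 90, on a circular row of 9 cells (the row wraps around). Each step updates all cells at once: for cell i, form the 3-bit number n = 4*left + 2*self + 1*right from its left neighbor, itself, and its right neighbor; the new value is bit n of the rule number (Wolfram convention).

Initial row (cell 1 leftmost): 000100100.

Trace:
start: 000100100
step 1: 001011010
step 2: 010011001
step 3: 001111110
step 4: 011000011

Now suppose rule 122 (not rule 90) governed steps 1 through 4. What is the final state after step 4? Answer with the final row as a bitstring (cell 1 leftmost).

(re-executing steps 1..4 under rule 122; state before step 1: 000100100)
step 1: 001011010
step 2: 010111101
step 3: 101100110
step 4: 011111111

011111111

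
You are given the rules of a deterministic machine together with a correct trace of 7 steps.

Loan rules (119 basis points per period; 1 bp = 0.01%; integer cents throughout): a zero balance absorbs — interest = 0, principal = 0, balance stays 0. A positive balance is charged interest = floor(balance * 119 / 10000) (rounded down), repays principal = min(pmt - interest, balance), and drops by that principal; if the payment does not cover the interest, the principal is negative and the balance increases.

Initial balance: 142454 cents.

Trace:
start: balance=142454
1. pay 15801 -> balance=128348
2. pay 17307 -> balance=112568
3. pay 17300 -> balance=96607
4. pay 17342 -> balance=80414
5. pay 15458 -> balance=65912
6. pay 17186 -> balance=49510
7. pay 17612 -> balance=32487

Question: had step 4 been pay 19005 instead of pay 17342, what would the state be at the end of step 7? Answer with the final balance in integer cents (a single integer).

(re-executing from step 4 with the substitution; state before step 4: balance=96607)
4. pay 19005 -> balance=78751
5. pay 15458 -> balance=64230
6. pay 17186 -> balance=47808
7. pay 17612 -> balance=30764

30764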